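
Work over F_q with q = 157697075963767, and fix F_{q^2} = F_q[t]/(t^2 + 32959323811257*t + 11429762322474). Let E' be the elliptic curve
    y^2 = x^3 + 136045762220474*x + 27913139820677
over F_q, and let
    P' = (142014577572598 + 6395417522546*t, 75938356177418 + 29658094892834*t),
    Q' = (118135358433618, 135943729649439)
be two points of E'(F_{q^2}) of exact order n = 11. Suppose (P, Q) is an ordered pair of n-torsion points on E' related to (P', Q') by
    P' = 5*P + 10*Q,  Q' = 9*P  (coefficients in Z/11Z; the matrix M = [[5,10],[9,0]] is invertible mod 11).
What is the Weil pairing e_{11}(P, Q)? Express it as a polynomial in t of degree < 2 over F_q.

Since e_{11}(P,P)=e_{11}(Q,Q)=1 and e_{11}(Q,P)=e_{11}(P,Q)^{-1}, expanding e_{11}(5*P + 10*Q,9*P) leaves e(P,Q)^det(M).
det(M) mod 11 = 9; its inverse in (Z/11)^* is 5 (check: 9*5 mod 11 = 1).
Run Miller on y^2=x^3+136045762220474*x+27913139820677 over F_{157697075963767}: ladder 1011 (4 bits); e = f_P(D_Q)/f_Q(D_P).
f_P(D_Q)/f_Q(D_P) = 139201562991599 + 126700518535050*t.
Thus e_{11}(P,Q) = 138145769563428 + 84107105347661*t.

138145769563428 + 84107105347661*t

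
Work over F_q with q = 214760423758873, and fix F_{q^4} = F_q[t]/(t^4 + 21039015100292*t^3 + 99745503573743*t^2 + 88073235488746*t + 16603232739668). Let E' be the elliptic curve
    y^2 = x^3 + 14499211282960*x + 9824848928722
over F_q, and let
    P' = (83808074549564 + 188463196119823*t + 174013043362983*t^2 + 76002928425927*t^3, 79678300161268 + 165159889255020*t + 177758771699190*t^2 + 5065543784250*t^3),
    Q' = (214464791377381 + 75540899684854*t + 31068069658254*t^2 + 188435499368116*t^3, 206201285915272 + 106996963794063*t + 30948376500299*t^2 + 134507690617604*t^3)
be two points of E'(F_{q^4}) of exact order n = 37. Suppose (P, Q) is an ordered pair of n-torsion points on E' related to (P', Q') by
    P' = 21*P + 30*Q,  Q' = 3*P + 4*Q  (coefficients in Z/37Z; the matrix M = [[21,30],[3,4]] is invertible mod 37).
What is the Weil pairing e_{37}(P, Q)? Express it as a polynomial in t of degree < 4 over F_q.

154334420383652 + 17076209063931*t + 131056125519403*t^2 + 34118432555331*t^3

Alternating bilinearity on E[37] (values in mu_{37} in F_{214760423758873^4}) gives e(P',Q') = e(P,Q)^det(M).
Inverting 31 mod 37: 6. Thus e_{37}(P,Q) = e(P',Q')^{6}.
Build f_{37,P'} and f_{37,Q'} via the 6-bit ladder of 37=100101_2; evaluate at shifted divisors; quotient in F_{214760423758873^4}.
Result: e(P',Q') = 35308458644426 + 103324082184286*t + 164421363247787*t^2 + 193955167304148*t^3.
(35308458644426 + 103324082184286*t + 164421363247787*t^2 + 193955167304148*t^3)^{6} mod (214760423758873,f) = 154334420383652 + 17076209063931*t + 131056125519403*t^2 + 34118432555331*t^3.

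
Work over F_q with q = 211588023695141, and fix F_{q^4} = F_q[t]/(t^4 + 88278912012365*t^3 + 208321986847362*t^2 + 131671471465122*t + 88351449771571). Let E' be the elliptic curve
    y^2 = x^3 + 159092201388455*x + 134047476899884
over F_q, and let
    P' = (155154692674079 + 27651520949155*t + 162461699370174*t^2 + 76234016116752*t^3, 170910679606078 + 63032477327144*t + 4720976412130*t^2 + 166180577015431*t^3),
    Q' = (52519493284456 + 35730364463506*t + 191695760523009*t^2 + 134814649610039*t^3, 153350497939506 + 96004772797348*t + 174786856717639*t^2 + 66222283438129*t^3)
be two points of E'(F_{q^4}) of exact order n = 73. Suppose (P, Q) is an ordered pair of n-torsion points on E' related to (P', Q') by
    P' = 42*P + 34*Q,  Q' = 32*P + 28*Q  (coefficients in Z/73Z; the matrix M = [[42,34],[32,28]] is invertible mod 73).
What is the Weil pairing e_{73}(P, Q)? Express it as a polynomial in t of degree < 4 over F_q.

e_{73}(aP+bQ,cP+dQ) = e_{73}(P,Q)^(ad-bc); with (a,b,c,d)=(42,34,32,28) this gives the det-73 law.
So e_{73}(P,Q) = e_{73}(P',Q')^{39}, since 15*39 = 1 mod 73.
Run Miller on y^2=x^3+159092201388455*x+134047476899884 over F_{211588023695141}: ladder 1001001 (7 bits); e = f_P(D_Q)/f_Q(D_P).
f_P(D_Q)/f_Q(D_P) = 168486818315878 + 119375980225175*t + 27622412526805*t^2 + 18210907134349*t^3.
(168486818315878 + 119375980225175*t + 27622412526805*t^2 + 18210907134349*t^3)^{39} mod (211588023695141,f) = 37117300052486 + 61073424554867*t + 131323778273722*t^2 + 60441146734658*t^3.

37117300052486 + 61073424554867*t + 131323778273722*t^2 + 60441146734658*t^3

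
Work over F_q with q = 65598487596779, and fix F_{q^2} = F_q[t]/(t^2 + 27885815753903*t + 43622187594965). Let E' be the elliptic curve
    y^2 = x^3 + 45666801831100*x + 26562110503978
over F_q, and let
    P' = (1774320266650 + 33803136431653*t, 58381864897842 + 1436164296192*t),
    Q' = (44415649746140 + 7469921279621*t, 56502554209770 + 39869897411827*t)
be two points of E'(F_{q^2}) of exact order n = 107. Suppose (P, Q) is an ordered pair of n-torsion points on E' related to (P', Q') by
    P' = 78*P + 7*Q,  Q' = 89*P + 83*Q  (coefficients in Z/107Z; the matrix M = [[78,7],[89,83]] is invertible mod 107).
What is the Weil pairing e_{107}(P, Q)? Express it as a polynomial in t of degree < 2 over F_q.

e_{107} is bilinear + alternating on E[107], so e_{107}(78*P + 7*Q, 89*P + 83*Q) = e_{107}(P,Q)^(78*83-7*89).
Inverting 73 mod 107: 22. Thus e_{107}(P,Q) = e(P',Q')^{22}.
Double-and-add over 1101011: 7-1 doublings, 5-1 additions; each step l_{T,T}/v_{2T} or l_{T,P'}/v at Q'+S for random S.
f_P(D_Q)/f_Q(D_P) = 20368389902251 + 1291219277046*t.
Thus e_{107}(P,Q) = 54085112725781 + 2901848592441*t.

54085112725781 + 2901848592441*t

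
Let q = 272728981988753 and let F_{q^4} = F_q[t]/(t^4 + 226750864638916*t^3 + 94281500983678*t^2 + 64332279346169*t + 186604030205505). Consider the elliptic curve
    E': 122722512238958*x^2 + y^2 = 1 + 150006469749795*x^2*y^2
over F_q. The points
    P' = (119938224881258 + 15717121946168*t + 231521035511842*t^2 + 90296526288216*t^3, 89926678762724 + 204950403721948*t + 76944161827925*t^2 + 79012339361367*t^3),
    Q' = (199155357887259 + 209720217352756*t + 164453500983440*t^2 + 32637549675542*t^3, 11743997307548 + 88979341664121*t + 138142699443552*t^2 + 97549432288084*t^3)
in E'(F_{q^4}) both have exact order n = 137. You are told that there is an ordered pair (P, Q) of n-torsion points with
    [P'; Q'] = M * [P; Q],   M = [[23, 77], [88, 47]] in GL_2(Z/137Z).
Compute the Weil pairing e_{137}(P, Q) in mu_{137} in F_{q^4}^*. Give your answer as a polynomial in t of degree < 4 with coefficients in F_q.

Under M = [[23,77],[88,47]] in GL_2(Z/137), e_{137}(P',Q') = e_{137}(P,Q)^(23*47-77*88 mod 137).
So e_{137}(P,Q) = e_{137}(P',Q')^{72}, since 59*72 = 1 mod 137.
Map (x,y)_Ed via u=(1+y)/(1-y), v=(1+y)/((1-y)x) to Montgomery A=0,B=73203235913366; then to (a',b')=(206647972421852,0).
Miller loop for e_{137} over F_{272728981988753^4}: bits of 137 = 10001001; 7 double steps + 2 add steps, l/v at each.
f_P(D_Q)/f_Q(D_P) = 223734086191695 + 186056857419414*t + 236822879829497*t^2 + 237971961521375*t^3.
Hence e(P,Q) = 242812830504104 + 149724749979262*t + 88656185178993*t^2 + 68907231544266*t^3 in F_{272728981988753^4}^*.

242812830504104 + 149724749979262*t + 88656185178993*t^2 + 68907231544266*t^3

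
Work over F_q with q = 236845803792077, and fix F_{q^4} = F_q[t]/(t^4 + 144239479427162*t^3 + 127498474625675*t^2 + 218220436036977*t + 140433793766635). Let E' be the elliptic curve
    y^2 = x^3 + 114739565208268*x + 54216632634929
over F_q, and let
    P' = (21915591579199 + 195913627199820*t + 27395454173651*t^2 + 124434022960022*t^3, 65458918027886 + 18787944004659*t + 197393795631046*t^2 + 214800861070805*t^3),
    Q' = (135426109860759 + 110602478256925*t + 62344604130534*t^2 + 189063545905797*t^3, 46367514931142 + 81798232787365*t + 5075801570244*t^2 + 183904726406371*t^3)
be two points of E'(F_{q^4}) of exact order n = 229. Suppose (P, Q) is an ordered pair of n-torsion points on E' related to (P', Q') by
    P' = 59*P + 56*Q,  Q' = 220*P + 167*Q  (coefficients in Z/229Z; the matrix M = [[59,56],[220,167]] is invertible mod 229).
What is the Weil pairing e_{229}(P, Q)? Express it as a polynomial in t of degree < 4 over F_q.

e_{229}(aP+bQ,cP+dQ) = e_{229}(P,Q)^(ad-bc); with (a,b,c,d)=(59,56,220,167) this gives the det-229 law.
59*167 - 56*220 = -2467; reduced mod 229: det = 52, inverse 207.
8-bit Miller (11100101) on E'/F_{236845803792077} with a'=114739565208268, b'=54216632634929: accumulate tangent/chord ratios at Q'+S and P'+S'.
e_{229}(P',Q') = 156585796685764 + 76140541164649*t + 39850319781476*t^2 + 217183774008442*t^3.
Raise to 207: e(P,Q) = 104127082834664 + 26638743136773*t + 229349866877456*t^2 + 217681409140719*t^3 in mu_{229}.

104127082834664 + 26638743136773*t + 229349866877456*t^2 + 217681409140719*t^3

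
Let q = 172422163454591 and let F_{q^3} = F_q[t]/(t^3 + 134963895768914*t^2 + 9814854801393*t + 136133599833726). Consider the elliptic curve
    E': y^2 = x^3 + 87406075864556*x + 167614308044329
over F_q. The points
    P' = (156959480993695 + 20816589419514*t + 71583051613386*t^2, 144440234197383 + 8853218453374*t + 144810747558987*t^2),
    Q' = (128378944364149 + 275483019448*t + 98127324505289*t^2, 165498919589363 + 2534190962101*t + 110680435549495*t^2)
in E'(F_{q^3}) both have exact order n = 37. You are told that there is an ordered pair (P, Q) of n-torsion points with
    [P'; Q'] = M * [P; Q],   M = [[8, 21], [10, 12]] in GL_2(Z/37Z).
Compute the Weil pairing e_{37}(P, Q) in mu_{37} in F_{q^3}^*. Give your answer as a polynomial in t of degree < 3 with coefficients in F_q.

The 37-Weil pairing on E[37] over F_{172422163454591} is alternating-bilinear: e_{37}(P',Q') = e_{37}(P,Q)^det(M).
8*12 - 21*10 = -114; reduced mod 37: det = 34, inverse 12.
Build f_{37,P'} and f_{37,Q'} via the 6-bit ladder of 37=100101_2; evaluate at shifted divisors; quotient in F_{172422163454591^3}.
So e_{37}(P',Q') = 15535726188064 + 45027084726780*t + 90463699516714*t^2.
Raise to 12: e(P,Q) = 139939176855812 + 114432880403377*t + 48189447920095*t^2 in mu_{37}.

139939176855812 + 114432880403377*t + 48189447920095*t^2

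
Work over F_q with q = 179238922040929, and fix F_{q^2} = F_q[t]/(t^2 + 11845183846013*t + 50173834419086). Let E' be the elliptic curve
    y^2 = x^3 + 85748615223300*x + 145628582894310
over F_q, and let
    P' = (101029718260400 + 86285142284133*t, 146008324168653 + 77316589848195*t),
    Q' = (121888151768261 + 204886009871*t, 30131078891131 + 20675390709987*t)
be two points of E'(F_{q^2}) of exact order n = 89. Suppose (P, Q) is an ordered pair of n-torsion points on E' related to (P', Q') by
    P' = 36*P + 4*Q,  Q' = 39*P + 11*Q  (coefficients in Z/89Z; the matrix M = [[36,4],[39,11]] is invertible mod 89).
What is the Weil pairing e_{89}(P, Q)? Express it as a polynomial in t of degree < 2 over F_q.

e_{89}(aP+bQ,cP+dQ) = e_{89}(P,Q)^(ad-bc); with (a,b,c,d)=(36,4,39,11) this gives the det-89 law.
So e_{89}(P,Q) = e_{89}(P',Q')^{56}, since 62*56 = 1 mod 89.
Run Miller on y^2=x^3+85748615223300*x+145628582894310 over F_{179238922040929}: ladder 1011001 (7 bits); e = f_P(D_Q)/f_Q(D_P).
Result: e(P',Q') = 136984068944000 + 148831945776843*t.
(136984068944000 + 148831945776843*t)^{56} mod (179238922040929,f) = 43333934800256 + 162013399101667*t.

43333934800256 + 162013399101667*t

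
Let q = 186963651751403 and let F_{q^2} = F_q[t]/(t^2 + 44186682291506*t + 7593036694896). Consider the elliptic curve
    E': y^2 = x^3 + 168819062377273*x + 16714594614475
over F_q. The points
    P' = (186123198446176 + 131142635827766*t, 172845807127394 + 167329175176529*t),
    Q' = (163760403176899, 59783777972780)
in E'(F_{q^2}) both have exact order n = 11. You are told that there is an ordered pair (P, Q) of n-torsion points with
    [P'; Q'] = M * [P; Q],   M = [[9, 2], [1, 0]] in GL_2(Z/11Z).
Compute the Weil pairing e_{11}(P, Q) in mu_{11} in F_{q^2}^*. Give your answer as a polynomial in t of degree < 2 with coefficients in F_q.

88308319424161 + 60598724496815*t

e_{11}(aP+bQ,cP+dQ) = e_{11}(P,Q)^(ad-bc); with (a,b,c,d)=(9,2,1,0) this gives the det-11 law.
Hence e(P,Q) = e(P',Q')^{5} where 5 = 9^{-1} mod 11.
n = 11 = (1011)_2 (4 bits, wt 3); accumulate f_{11,P'}(Q'+S)/f_{11,P'}(S) along the 3-step ladder.
f_P(D_Q)/f_Q(D_P) = 80823134127675 + 155807287379835*t.
Finally e_{11}(P,Q) = 88308319424161 + 60598724496815*t.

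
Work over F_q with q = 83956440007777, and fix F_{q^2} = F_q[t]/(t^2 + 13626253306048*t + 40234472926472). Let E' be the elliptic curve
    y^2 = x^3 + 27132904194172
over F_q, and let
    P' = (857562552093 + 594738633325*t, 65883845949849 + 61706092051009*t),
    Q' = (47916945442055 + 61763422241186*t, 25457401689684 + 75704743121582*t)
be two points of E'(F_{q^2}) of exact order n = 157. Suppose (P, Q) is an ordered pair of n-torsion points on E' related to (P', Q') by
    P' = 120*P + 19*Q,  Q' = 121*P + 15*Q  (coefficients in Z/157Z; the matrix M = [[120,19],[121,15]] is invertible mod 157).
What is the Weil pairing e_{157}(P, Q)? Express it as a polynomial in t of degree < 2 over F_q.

29244143721420 + 69592565497169*t

Since e_{157}(P,P)=e_{157}(Q,Q)=1 and e_{157}(Q,P)=e_{157}(P,Q)^{-1}, expanding e_{157}(120*P + 19*Q,121*P + 15*Q) leaves e(P,Q)^det(M).
Inverting 129 mod 157: 28. Thus e_{157}(P,Q) = e(P',Q')^{28}.
Miller loop for e_{157} over F_{83956440007777^2}: bits of 157 = 10011101; 7 double steps + 4 add steps, l/v at each.
The quotient is 64412000224819 + 17832663223819*t.
Thus e_{157}(P,Q) = 29244143721420 + 69592565497169*t.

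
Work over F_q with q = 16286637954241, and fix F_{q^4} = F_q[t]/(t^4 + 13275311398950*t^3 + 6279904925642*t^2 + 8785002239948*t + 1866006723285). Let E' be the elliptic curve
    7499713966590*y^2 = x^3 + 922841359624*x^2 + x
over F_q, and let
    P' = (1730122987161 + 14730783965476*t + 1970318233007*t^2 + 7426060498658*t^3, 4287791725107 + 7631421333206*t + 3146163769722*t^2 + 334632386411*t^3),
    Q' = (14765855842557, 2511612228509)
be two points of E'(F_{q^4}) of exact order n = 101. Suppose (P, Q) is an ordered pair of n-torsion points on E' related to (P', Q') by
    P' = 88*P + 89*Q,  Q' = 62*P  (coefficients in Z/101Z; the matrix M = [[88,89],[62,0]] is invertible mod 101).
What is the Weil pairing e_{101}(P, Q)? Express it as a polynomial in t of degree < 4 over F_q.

15067423960221 + 3217910282779*t + 9905409896979*t^2 + 10491431617759*t^3

Since e_{101}(P,P)=e_{101}(Q,Q)=1 and e_{101}(Q,P)=e_{101}(P,Q)^{-1}, expanding e_{101}(88*P + 89*Q,62*P) leaves e(P,Q)^det(M).
88*0 - 89*62 = -5518; reduced mod 101: det = 37, inverse 71.
Montgomery->Weierstrass: x_W = 2848413177311*x+13499882355428, y_W=2848413177311*y on F_{16286637954241}; lands on y^2=x^3+8104777514129*x.
Run Miller on y^2=x^3+8104777514129*x over F_{16286637954241}: ladder 1100101 (7 bits); e = f_P(D_Q)/f_Q(D_P).
Result: e(P',Q') = 13814370388682 + 11849106630612*t + 7867888011267*t^2 + 11362622223992*t^3.
(13814370388682 + 11849106630612*t + 7867888011267*t^2 + 11362622223992*t^3)^{71} mod (16286637954241,f) = 15067423960221 + 3217910282779*t + 9905409896979*t^2 + 10491431617759*t^3.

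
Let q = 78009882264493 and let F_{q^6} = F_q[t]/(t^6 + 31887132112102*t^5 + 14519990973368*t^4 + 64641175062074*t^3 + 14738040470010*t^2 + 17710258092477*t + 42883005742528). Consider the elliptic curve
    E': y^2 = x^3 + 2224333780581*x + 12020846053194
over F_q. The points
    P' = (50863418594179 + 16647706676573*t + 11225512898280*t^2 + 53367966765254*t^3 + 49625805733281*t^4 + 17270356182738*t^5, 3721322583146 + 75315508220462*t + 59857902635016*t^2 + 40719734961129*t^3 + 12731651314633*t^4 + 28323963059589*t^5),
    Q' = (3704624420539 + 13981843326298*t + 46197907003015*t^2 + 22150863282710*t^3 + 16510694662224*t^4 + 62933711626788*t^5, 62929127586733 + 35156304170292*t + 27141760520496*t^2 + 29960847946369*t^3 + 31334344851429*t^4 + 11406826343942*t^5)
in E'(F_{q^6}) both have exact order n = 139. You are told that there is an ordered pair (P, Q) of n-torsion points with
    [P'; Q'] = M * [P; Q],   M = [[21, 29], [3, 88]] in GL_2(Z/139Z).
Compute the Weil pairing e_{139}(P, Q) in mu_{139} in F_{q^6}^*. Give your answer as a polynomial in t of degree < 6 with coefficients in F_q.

Under M = [[21,29],[3,88]] in GL_2(Z/139), e_{139}(P',Q') = e_{139}(P,Q)^(21*88-29*3 mod 139).
Inverting 93 mod 139: 3. Thus e_{139}(P,Q) = e(P',Q')^{3}.
n = 139 = (10001011)_2 (8 bits, wt 4); accumulate f_{139,P'}(Q'+S)/f_{139,P'}(S) along the 7-step ladder.
e_{139}(P',Q') = 20275438510411 + 54604926467440*t + 17060990323669*t^2 + 35177054983019*t^3 + 48814966875997*t^4 + 63028683007386*t^5.
Raise to 3: e(P,Q) = 3773828424788 + 46425897611446*t + 36991436046596*t^2 + 29296938978095*t^3 + 23633864863054*t^4 + 60696717030645*t^5 in mu_{139}.

3773828424788 + 46425897611446*t + 36991436046596*t^2 + 29296938978095*t^3 + 23633864863054*t^4 + 60696717030645*t^5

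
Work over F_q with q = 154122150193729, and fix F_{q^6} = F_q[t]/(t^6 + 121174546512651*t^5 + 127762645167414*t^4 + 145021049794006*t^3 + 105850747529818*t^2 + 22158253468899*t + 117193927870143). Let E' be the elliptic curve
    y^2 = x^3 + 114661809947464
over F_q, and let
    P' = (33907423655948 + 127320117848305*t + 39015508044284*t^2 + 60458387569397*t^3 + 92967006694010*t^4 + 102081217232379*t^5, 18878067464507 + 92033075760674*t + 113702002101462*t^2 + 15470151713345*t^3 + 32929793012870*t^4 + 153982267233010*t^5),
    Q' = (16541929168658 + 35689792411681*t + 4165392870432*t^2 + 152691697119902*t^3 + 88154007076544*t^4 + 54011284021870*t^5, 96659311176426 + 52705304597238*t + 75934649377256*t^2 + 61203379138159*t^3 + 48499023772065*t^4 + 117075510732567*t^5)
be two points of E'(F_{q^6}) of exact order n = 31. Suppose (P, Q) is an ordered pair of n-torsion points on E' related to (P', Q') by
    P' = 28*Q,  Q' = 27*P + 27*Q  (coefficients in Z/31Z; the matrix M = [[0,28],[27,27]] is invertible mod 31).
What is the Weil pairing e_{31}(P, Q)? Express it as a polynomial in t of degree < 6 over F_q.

3187843496343 + 3983142422247*t + 50925792625487*t^2 + 90167628473830*t^3 + 39966468713603*t^4 + 52202748295946*t^5

The 31-Weil pairing on E[31] over F_{154122150193729} is alternating-bilinear: e_{31}(P',Q') = e_{31}(P,Q)^det(M).
det(M) mod 31 = 19; its inverse in (Z/31)^* is 18 (check: 19*18 mod 31 = 1).
n = 31 = (11111)_2 (5 bits, wt 5); accumulate f_{31,P'}(Q'+S)/f_{31,P'}(S) along the 4-step ladder.
The quotient is 37022581180608 + 62368486169346*t + 106523940833783*t^2 + 11690332865431*t^3 + 130510140914611*t^4 + 50787737463975*t^5.
e_{31}(P,Q) = (37022581180608 + 62368486169346*t + 106523940833783*t^2 + 11690332865431*t^3 + 130510140914611*t^4 + 50787737463975*t^5)^{18} = 3187843496343 + 3983142422247*t + 50925792625487*t^2 + 90167628473830*t^3 + 39966468713603*t^4 + 52202748295946*t^5.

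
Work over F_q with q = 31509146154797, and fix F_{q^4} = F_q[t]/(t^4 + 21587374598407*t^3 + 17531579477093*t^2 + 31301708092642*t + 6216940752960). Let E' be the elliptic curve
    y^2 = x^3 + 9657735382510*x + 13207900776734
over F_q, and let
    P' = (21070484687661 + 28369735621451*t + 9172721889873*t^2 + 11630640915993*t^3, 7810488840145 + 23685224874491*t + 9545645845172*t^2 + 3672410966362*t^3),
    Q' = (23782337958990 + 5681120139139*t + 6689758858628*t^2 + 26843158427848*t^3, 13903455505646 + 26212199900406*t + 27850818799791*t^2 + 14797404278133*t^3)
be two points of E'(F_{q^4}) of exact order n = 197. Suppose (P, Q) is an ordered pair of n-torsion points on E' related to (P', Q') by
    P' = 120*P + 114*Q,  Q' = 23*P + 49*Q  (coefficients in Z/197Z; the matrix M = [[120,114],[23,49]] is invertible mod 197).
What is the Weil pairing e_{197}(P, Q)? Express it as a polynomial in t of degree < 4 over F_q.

7626187813856 + 10161433250716*t + 801541179332*t^2 + 23195187388927*t^3

e_{197}(aP+bQ,cP+dQ) = e_{197}(P,Q)^(ad-bc); with (a,b,c,d)=(120,114,23,49) this gives the det-197 law.
Inverting 106 mod 197: 184. Thus e_{197}(P,Q) = e(P',Q')^{184}.
n = 197 = (11000101)_2 (8 bits, wt 4); accumulate f_{197,P'}(Q'+S)/f_{197,P'}(S) along the 7-step ladder.
e_{197}(P',Q') = 8704031314043 + 29600928561057*t + 5294542211096*t^2 + 6243996943534*t^3.
(8704031314043 + 29600928561057*t + 5294542211096*t^2 + 6243996943534*t^3)^{184} mod (31509146154797,f) = 7626187813856 + 10161433250716*t + 801541179332*t^2 + 23195187388927*t^3.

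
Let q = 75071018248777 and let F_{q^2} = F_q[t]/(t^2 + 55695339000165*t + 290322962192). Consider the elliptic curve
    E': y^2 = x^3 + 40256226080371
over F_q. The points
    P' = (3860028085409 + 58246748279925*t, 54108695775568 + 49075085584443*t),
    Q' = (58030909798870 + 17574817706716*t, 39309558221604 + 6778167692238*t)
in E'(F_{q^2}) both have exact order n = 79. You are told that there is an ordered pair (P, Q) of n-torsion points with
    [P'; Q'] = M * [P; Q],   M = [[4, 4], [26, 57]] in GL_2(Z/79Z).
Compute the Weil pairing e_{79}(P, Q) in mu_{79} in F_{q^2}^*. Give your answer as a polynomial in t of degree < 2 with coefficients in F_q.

45538481075175 + 21018810925630*t

Since e_{79}(P,P)=e_{79}(Q,Q)=1 and e_{79}(Q,P)=e_{79}(P,Q)^{-1}, expanding e_{79}(4*P + 4*Q,26*P + 57*Q) leaves e(P,Q)^det(M).
4*57 - 4*26 = 124; reduced mod 79: det = 45, inverse 72.
Run Miller on y^2=x^3+40256226080371 over F_{75071018248777}: ladder 1001111 (7 bits); e = f_P(D_Q)/f_Q(D_P).
e_{79}(P',Q') = 49643693227888 + 26270716381318*t.
(49643693227888 + 26270716381318*t)^{72} mod (75071018248777,f) = 45538481075175 + 21018810925630*t.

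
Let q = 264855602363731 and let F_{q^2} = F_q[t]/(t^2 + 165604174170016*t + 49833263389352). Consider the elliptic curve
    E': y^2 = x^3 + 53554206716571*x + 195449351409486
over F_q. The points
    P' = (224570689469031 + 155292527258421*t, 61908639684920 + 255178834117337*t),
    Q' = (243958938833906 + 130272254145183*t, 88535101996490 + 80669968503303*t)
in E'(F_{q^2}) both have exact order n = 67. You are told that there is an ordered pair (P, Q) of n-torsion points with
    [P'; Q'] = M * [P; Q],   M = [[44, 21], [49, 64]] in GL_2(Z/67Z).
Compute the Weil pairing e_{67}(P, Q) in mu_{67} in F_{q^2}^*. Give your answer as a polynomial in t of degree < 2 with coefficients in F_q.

Under M = [[44,21],[49,64]] in GL_2(Z/67), e_{67}(P',Q') = e_{67}(P,Q)^(44*64-21*49 mod 67).
Hence e(P,Q) = e(P',Q')^{3} where 3 = 45^{-1} mod 67.
Miller loop for e_{67} over F_{264855602363731^2}: bits of 67 = 1000011; 6 double steps + 2 add steps, l/v at each.
e_{67}(P',Q') = 90572204710166 + 14932614800634*t.
e_{67}(P,Q) = (90572204710166 + 14932614800634*t)^{3} = 263657420536342 + 103413246026276*t.

263657420536342 + 103413246026276*t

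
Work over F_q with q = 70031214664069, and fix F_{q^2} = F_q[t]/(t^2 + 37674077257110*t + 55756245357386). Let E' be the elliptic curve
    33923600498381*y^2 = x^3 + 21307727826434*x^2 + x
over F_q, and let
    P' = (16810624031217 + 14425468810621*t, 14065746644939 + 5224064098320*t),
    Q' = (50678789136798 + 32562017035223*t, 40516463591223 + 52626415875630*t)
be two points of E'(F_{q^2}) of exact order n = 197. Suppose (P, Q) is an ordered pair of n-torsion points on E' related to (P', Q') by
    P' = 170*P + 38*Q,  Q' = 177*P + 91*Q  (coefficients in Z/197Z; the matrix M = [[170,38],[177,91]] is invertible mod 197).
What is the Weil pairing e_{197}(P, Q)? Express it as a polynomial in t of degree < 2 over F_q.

22456512976019 + 55148381249794*t

The 197-Weil pairing on E[197] over F_{70031214664069} is alternating-bilinear: e_{197}(P',Q') = e_{197}(P,Q)^det(M).
170*91 - 38*177 = 8744; reduced mod 197: det = 76, inverse 70.
(x,y)|->(14146507999111x+23122840878985,14146507999111y) sends E' to y^2=x^3+25004207501748*x+13315298908065.
8-bit Miller (11000101) on E'/F_{70031214664069} with a'=25004207501748, b'=13315298908065: accumulate tangent/chord ratios at Q'+S and P'+S'.
e_{197}(P',Q') = 25385087936487 + 60120300802303*t.
(25385087936487 + 60120300802303*t)^{70} mod (70031214664069,f) = 22456512976019 + 55148381249794*t.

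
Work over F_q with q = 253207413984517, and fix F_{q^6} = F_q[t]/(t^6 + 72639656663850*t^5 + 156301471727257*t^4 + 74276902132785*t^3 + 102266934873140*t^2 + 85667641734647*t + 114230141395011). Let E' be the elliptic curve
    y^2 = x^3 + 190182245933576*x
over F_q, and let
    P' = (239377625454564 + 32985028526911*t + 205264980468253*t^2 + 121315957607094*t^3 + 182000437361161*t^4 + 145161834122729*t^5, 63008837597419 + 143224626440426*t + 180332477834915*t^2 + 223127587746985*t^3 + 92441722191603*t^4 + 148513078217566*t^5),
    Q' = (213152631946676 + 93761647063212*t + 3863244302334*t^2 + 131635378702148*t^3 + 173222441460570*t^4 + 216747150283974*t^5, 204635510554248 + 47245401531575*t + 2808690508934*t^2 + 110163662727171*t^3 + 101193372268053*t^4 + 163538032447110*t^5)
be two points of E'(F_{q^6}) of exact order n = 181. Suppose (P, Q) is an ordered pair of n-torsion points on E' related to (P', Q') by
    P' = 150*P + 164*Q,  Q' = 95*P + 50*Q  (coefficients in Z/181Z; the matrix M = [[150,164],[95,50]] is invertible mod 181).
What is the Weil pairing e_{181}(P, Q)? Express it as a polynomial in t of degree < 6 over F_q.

164510488396343 + 197979919760987*t + 2597205164430*t^2 + 90146472867098*t^3 + 246085884692105*t^4 + 214560015923430*t^5

The 181-Weil pairing on E[181] over F_{253207413984517} is alternating-bilinear: e_{181}(P',Q') = e_{181}(P,Q)^det(M).
det(M) mod 181 = 65; its inverse in (Z/181)^* is 39 (check: 65*39 mod 181 = 1).
8-bit Miller (10110101) on E'/F_{253207413984517} with a'=190182245933576, b'=0: accumulate tangent/chord ratios at Q'+S and P'+S'.
Miller gives e_{181}(P',Q') = 253195289156386 + 217971295918349*t + 235186432232706*t^2 + 215083339018371*t^3 + 179310568116195*t^4 + 135894832468913*t^5 in F_{253207413984517^6}.
(253195289156386 + 217971295918349*t + 235186432232706*t^2 + 215083339018371*t^3 + 179310568116195*t^4 + 135894832468913*t^5)^{39} mod (253207413984517,f) = 164510488396343 + 197979919760987*t + 2597205164430*t^2 + 90146472867098*t^3 + 246085884692105*t^4 + 214560015923430*t^5.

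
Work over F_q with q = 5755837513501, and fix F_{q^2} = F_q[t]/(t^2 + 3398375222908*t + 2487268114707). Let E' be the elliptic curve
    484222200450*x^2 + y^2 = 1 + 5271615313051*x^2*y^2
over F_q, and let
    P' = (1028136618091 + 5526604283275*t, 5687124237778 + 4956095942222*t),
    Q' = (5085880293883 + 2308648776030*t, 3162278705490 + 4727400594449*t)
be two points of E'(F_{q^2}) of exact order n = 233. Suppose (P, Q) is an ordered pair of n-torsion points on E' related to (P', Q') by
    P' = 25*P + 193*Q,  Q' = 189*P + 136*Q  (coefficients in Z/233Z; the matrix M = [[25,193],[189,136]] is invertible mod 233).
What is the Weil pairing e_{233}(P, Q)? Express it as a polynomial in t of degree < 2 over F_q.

e_{233} is bilinear + alternating on E[233], so e_{233}(25*P + 193*Q, 189*P + 136*Q) = e_{233}(P,Q)^(25*136-193*189).
25*136 - 193*189 = -33077; reduced mod 233: det = 9, inverse 26.
Map (x,y)_Ed via u=(1+y)/(1-y), v=(1+y)/((1-y)x) to Montgomery A=0,B=1687524614684; then to (a',b')=(3292073834317,0).
8-bit Miller (11101001) on E'/F_{5755837513501} with a'=3292073834317, b'=0: accumulate tangent/chord ratios at Q'+S and P'+S'.
f_P(D_Q)/f_Q(D_P) = 2268317557506 + 3247590405209*t.
(2268317557506 + 3247590405209*t)^{26} mod (5755837513501,f) = 3753187644686 + 2594517785553*t.

3753187644686 + 2594517785553*t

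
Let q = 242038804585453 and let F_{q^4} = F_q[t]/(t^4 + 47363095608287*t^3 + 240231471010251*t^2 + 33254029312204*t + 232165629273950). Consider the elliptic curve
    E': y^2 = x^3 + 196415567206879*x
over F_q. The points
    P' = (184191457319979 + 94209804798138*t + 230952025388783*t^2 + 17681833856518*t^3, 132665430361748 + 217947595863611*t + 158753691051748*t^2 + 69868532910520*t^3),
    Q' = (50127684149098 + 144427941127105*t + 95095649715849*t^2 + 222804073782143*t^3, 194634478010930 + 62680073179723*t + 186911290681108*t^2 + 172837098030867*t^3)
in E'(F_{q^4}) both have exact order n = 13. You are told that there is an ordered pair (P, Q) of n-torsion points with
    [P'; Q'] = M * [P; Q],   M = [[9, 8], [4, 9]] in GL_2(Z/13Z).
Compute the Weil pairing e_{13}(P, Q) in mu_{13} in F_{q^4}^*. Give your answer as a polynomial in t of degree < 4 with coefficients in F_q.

175806150140912 + 71911665953389*t + 212937032779176*t^2 + 55297888634781*t^3

The 13-Weil pairing on E[13] over F_{242038804585453} is alternating-bilinear: e_{13}(P',Q') = e_{13}(P,Q)^det(M).
9*9 - 8*4 = 49; reduced mod 13: det = 10, inverse 4.
Build f_{13,P'} and f_{13,Q'} via the 4-bit ladder of 13=1101_2; evaluate at shifted divisors; quotient in F_{242038804585453^4}.
Result: e(P',Q') = 142215258524428 + 21751370423150*t + 174639512911167*t^2 + 101744217686842*t^3.
Thus e_{13}(P,Q) = 175806150140912 + 71911665953389*t + 212937032779176*t^2 + 55297888634781*t^3.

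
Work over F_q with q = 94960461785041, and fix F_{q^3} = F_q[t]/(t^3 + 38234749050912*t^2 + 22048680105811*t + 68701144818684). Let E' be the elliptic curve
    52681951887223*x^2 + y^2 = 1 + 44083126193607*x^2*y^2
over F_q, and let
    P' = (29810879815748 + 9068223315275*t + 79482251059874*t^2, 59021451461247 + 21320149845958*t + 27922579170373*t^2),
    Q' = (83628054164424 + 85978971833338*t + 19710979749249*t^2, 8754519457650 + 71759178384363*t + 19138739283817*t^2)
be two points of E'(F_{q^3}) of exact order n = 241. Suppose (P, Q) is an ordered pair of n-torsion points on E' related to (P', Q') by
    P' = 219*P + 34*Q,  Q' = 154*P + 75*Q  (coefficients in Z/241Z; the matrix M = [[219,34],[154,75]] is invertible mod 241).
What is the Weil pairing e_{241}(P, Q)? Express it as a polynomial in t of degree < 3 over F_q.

Alternating bilinearity on E[241] (values in mu_{241} in F_{94960461785041^3}) gives e(P',Q') = e(P,Q)^det(M).
219*75 - 34*154 = 11189; reduced mod 241: det = 103, inverse 117.
Map (x,y)_Ed via u=(1+y)/(1-y), v=(1+y)/((1-y)x) to Montgomery A=90742405875049,B=20992574199225; then to (a',b')=(94029828763830,46248434654230).
Run Miller on y^2=x^3+94029828763830*x+46248434654230 over F_{94960461785041}: ladder 11110001 (8 bits); e = f_P(D_Q)/f_Q(D_P).
Result: e(P',Q') = 8233694971798 + 47221783042673*t + 54779822734936*t^2.
e_{241}(P,Q) = (8233694971798 + 47221783042673*t + 54779822734936*t^2)^{117} = 12074495832692 + 71574293307644*t + 56599786132383*t^2.

12074495832692 + 71574293307644*t + 56599786132383*t^2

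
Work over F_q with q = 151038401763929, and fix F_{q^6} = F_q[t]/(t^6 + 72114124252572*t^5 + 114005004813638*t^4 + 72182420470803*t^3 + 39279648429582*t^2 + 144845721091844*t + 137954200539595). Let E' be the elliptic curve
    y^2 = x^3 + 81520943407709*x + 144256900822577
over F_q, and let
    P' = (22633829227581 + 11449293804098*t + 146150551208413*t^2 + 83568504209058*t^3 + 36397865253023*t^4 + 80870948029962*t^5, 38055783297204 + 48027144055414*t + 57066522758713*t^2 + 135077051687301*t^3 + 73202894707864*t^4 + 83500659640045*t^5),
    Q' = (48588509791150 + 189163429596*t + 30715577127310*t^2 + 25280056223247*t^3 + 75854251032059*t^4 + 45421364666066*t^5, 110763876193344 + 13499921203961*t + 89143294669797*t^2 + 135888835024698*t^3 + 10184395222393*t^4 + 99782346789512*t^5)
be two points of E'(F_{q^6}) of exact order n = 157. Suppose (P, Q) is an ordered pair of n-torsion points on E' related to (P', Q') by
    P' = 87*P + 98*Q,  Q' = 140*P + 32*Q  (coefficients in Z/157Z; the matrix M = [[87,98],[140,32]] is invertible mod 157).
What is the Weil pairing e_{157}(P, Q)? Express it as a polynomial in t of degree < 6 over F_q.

Since e_{157}(P,P)=e_{157}(Q,Q)=1 and e_{157}(Q,P)=e_{157}(P,Q)^{-1}, expanding e_{157}(87*P + 98*Q,140*P + 32*Q) leaves e(P,Q)^det(M).
det M = 87*32 - 98*140 = -10936 = 54 (mod 157); 54^{-1} = 32 (mod 157).
8-bit Miller (10011101) on E'/F_{151038401763929} with a'=81520943407709, b'=144256900822577: accumulate tangent/chord ratios at Q'+S and P'+S'.
The quotient is 28419857388519 + 20694168655694*t + 109250417851305*t^2 + 25364493031817*t^3 + 35232381761422*t^4 + 70544245436669*t^5.
Thus e_{157}(P,Q) = 48187327475429 + 95146147542268*t + 48309623854653*t^2 + 23926906640722*t^3 + 130516945702977*t^4 + 134773342905168*t^5.

48187327475429 + 95146147542268*t + 48309623854653*t^2 + 23926906640722*t^3 + 130516945702977*t^4 + 134773342905168*t^5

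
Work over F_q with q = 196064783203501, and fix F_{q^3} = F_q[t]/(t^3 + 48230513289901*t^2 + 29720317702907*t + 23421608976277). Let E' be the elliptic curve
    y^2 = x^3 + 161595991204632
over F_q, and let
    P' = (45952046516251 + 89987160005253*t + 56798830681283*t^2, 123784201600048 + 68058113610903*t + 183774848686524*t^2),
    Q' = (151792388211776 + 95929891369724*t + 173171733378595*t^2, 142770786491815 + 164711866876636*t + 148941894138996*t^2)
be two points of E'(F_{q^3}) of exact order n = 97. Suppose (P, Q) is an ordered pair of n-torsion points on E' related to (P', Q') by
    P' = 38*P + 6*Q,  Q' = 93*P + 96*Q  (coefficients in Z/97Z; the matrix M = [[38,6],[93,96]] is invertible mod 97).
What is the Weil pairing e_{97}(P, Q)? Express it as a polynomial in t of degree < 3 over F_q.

172179458890881 + 54653672164629*t + 153978335275995*t^2

The 97-Weil pairing on E[97] over F_{196064783203501} is alternating-bilinear: e_{97}(P',Q') = e_{97}(P,Q)^det(M).
Hence e(P,Q) = e(P',Q')^{90} where 90 = 83^{-1} mod 97.
7-bit Miller (1100001) on E'/F_{196064783203501} with a'=0, b'=161595991204632: accumulate tangent/chord ratios at Q'+S and P'+S'.
Miller gives e_{97}(P',Q') = 183016153699903 + 70851500814055*t + 69914528510432*t^2 in F_{196064783203501^3}.
(183016153699903 + 70851500814055*t + 69914528510432*t^2)^{90} mod (196064783203501,f) = 172179458890881 + 54653672164629*t + 153978335275995*t^2.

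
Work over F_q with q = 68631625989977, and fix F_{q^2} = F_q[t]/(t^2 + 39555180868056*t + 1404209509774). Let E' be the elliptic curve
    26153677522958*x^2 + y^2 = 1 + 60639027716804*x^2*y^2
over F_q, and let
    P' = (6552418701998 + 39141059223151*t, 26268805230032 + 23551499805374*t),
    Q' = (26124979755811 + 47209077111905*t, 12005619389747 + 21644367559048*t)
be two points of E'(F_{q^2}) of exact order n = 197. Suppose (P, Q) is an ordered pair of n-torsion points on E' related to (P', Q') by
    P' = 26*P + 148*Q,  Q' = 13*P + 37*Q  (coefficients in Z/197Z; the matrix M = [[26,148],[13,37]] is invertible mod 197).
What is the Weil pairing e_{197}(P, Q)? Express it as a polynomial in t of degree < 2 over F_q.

25662472053059 + 13050385982557*t

e_{197}(aP+bQ,cP+dQ) = e_{197}(P,Q)^(ad-bc); with (a,b,c,d)=(26,148,13,37) this gives the det-197 law.
Hence e(P,Q) = e(P',Q')^{60} where 60 = 23^{-1} mod 197.
Map (x,y)_Ed via u=(1+y)/(1-y), v=(1+y)/((1-y)x) to Montgomery A=38140372150448,B=38820749190610; then to (a',b')=(12659671342288,31412898435413).
Double-and-add over 11000101: 8-1 doublings, 4-1 additions; each step l_{T,T}/v_{2T} or l_{T,P'}/v at Q'+S for random S.
So e_{197}(P',Q') = 37059587153237 + 22927139109844*t.
Finally e_{197}(P,Q) = 25662472053059 + 13050385982557*t.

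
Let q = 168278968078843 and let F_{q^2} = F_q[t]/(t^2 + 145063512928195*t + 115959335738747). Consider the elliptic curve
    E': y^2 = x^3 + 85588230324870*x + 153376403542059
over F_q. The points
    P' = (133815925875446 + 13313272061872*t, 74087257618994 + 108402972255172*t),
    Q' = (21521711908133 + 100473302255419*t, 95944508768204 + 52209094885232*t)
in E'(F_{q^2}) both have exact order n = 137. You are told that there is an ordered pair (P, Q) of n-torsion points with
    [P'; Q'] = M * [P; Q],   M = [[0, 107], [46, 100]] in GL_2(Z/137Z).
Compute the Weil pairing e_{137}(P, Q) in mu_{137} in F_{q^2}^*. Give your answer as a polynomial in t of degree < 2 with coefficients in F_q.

39465131889529 + 141540798990735*t

e_{137}(aP+bQ,cP+dQ) = e_{137}(P,Q)^(ad-bc); with (a,b,c,d)=(0,107,46,100) this gives the det-137 law.
So e_{137}(P,Q) = e_{137}(P',Q')^{96}, since 10*96 = 1 mod 137.
Miller loop for e_{137} over F_{168278968078843^2}: bits of 137 = 10001001; 7 double steps + 2 add steps, l/v at each.
e_{137}(P',Q') = 102569566761523 + 26842066194729*t.
Hence e(P,Q) = 39465131889529 + 141540798990735*t in F_{168278968078843^2}^*.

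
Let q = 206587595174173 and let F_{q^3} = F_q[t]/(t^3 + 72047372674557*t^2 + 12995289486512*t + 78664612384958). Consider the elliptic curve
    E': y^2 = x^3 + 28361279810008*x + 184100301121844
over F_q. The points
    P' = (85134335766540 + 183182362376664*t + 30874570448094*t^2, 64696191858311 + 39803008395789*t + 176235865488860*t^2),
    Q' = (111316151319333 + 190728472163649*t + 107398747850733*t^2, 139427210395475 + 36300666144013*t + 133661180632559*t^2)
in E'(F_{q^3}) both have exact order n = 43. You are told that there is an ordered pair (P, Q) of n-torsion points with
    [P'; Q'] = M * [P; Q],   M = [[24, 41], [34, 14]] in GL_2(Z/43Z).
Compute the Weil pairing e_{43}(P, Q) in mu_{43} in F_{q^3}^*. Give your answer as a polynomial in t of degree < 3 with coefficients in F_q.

Since e_{43}(P,P)=e_{43}(Q,Q)=1 and e_{43}(Q,P)=e_{43}(P,Q)^{-1}, expanding e_{43}(24*P + 41*Q,34*P + 14*Q) leaves e(P,Q)^det(M).
det M = 24*14 - 41*34 = -1058 = 17 (mod 43); 17^{-1} = 38 (mod 43).
6-bit Miller (101011) on E'/F_{206587595174173} with a'=28361279810008, b'=184100301121844: accumulate tangent/chord ratios at Q'+S and P'+S'.
The quotient is 174346451467970 + 77585169223594*t + 129504580977721*t^2.
e_{43}(P,Q) = (174346451467970 + 77585169223594*t + 129504580977721*t^2)^{38} = 134150288231645 + 84404935961360*t + 169811196524065*t^2.

134150288231645 + 84404935961360*t + 169811196524065*t^2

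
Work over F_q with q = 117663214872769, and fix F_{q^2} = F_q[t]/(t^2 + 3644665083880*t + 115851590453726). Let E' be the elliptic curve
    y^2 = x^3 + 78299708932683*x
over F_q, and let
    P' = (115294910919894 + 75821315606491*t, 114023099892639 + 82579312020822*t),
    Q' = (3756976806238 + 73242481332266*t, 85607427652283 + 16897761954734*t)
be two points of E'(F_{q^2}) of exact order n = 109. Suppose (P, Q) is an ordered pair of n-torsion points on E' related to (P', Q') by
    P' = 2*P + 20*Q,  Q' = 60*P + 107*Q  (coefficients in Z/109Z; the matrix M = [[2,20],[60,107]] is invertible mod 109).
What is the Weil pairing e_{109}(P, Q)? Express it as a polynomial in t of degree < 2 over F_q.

e_{109} is bilinear + alternating on E[109], so e_{109}(2*P + 20*Q, 60*P + 107*Q) = e_{109}(P,Q)^(2*107-20*60).
Hence e(P,Q) = e(P',Q')^{87} where 87 = 104^{-1} mod 109.
n = 109 = (1101101)_2 (7 bits, wt 5); accumulate f_{109,P'}(Q'+S)/f_{109,P'}(S) along the 6-step ladder.
e_{109}(P',Q') = 33204706230897 + 55537026434285*t.
(33204706230897 + 55537026434285*t)^{87} mod (117663214872769,f) = 48493531255425 + 87398305517039*t.

48493531255425 + 87398305517039*t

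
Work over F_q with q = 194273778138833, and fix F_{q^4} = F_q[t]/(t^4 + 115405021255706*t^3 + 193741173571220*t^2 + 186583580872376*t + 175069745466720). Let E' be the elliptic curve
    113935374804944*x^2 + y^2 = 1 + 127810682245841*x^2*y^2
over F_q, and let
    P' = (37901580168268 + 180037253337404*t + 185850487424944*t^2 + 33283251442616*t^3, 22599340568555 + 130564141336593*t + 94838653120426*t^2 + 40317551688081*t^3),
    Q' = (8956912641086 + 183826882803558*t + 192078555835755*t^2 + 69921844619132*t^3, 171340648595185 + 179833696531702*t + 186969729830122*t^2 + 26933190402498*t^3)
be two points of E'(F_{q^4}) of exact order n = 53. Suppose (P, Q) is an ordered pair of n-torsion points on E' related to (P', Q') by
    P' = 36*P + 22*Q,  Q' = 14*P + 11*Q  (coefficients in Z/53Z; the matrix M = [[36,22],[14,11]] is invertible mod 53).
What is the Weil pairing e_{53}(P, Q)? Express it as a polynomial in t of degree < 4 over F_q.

e_{53} is bilinear + alternating on E[53], so e_{53}(36*P + 22*Q, 14*P + 11*Q) = e_{53}(P,Q)^(36*11-22*14).
Inverting 35 mod 53: 50. Thus e_{53}(P,Q) = e(P',Q')^{50}.
Edwards->Montgomery: u=(1+y)/(1-y), v=u/x -> 170190486048023v^2=u^3+138204464246043u^2+u; then x_W=45099617674484u+72669972531603: y^2=x^3+40722988404607*x+33015043749423.
Build f_{53,P'} and f_{53,Q'} via the 6-bit ladder of 53=110101_2; evaluate at shifted divisors; quotient in F_{194273778138833^4}.
Result: e(P',Q') = 73747252794520 + 128893678817395*t + 107402959574745*t^2 + 92036874181930*t^3.
Thus e_{53}(P,Q) = 94917521583013 + 85863522327753*t + 161239976690737*t^2 + 150442390494944*t^3.

94917521583013 + 85863522327753*t + 161239976690737*t^2 + 150442390494944*t^3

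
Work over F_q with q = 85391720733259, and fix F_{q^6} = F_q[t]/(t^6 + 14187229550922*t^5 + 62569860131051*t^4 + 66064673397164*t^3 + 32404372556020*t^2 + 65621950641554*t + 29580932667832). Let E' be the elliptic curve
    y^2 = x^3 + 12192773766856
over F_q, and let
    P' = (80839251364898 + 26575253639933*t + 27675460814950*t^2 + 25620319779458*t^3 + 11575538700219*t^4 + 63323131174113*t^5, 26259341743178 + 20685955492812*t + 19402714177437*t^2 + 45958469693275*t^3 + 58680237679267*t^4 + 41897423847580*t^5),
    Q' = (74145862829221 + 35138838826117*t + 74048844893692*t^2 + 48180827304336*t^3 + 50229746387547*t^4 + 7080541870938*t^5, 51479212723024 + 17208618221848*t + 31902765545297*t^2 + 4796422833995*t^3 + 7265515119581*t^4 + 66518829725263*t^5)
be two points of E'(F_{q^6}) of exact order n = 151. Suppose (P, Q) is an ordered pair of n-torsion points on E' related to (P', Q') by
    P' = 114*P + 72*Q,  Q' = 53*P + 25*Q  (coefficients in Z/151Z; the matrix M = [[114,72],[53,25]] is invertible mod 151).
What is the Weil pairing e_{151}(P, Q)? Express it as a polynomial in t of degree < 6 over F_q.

60550247924674 + 24323686845464*t + 18270523978689*t^2 + 59024962573921*t^3 + 47993245016112*t^4 + 857535124356*t^5

e_{151} is bilinear + alternating on E[151], so e_{151}(114*P + 72*Q, 53*P + 25*Q) = e_{151}(P,Q)^(114*25-72*53).
Inverting 91 mod 151: 78. Thus e_{151}(P,Q) = e(P',Q')^{78}.
8-bit Miller (10010111) on E'/F_{85391720733259} with a'=0, b'=12192773766856: accumulate tangent/chord ratios at Q'+S and P'+S'.
f_P(D_Q)/f_Q(D_P) = 16939479784384 + 46339870043746*t + 53362530196279*t^2 + 67440343625618*t^3 + 54221585395549*t^4 + 13201460484868*t^5.
Finally e_{151}(P,Q) = 60550247924674 + 24323686845464*t + 18270523978689*t^2 + 59024962573921*t^3 + 47993245016112*t^4 + 857535124356*t^5.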